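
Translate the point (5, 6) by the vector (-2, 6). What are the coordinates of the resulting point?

Translation by (-2, 6) (homogeneous matrix [[1, 0, -2], [0, 1, 6], [0, 0, 1]]):
x' = 5 + -2 = 3
y' = 6 + 6 = 12
Result: (3, 12)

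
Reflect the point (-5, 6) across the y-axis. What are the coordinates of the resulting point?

Reflection across y-axis: (-5, 6) → (5, 6)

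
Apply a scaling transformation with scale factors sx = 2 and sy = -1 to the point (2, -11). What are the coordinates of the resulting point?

Scaling matrix:
[[2, 0], [0, -1]]
Result: (2 × 2, -11 × -1) = (4, 11)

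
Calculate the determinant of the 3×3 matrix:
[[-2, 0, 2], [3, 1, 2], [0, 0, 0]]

Expansion along first row:
det = -2·det([[1,2],[0,0]]) - 0·det([[3,2],[0,0]]) + 2·det([[3,1],[0,0]])
    = -2·(1·0 - 2·0) - 0·(3·0 - 2·0) + 2·(3·0 - 1·0)
    = -2·0 - 0·0 + 2·0
    = 0 + 0 + 0 = 0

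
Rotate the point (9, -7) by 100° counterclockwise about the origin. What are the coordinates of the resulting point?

Rotation matrix for 100°: [[cos 100°, -sin 100°], [sin 100°, cos 100°]] ≈ [[-0.173648, -0.984808], [0.984808, -0.173648]]
[[-0.173648, -0.984808], [0.984808, -0.173648]] × [9, -7]ᵀ ≈ [5.3308, 10.0788]ᵀ
Result: (5.3308, 10.0788)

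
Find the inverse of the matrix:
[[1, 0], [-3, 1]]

For [[a,b],[c,d]], inverse = (1/det)·[[d,-b],[-c,a]]
det = (1)(1) - (0)(-3) = 1 - 0 = 1
Inverse = [[1, 0], [3, 1]]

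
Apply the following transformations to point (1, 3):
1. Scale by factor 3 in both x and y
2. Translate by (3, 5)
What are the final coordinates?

Step 1: Scale (1, 3) by 3 → (3, 9)
Step 2: Translate by (3, 5) → (6, 14)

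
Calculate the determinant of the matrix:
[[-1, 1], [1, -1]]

For a 2×2 matrix [[a, b], [c, d]], det = ad - bc
det = (-1)(-1) - (1)(1) = 1 - 1 = 0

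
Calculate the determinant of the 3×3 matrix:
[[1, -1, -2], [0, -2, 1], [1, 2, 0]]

Expansion along first row:
det = 1·det([[-2,1],[2,0]]) - -1·det([[0,1],[1,0]]) + -2·det([[0,-2],[1,2]])
    = 1·(-2·0 - 1·2) - -1·(0·0 - 1·1) + -2·(0·2 - -2·1)
    = 1·-2 - -1·-1 + -2·2
    = -2 + -1 + -4 = -7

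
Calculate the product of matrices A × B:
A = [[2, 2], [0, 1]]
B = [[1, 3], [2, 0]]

Matrix multiplication:
C[0][0] = 2×1 + 2×2 = 6
C[0][1] = 2×3 + 2×0 = 6
C[1][0] = 0×1 + 1×2 = 2
C[1][1] = 0×3 + 1×0 = 0
Result: [[6, 6], [2, 0]]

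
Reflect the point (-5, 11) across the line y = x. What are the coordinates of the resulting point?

Reflection across line y = x: (-5, 11) → (11, -5)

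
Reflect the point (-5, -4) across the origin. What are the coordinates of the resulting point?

Reflection across origin: (-5, -4) → (5, 4)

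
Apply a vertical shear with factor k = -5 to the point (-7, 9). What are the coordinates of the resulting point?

Shear matrix for vertical shear with factor k = -5:
[[1, 0], [-5, 1]]
Result: (-7, 9) → (-7, 44)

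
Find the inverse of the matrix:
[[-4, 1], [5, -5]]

For [[a,b],[c,d]], inverse = (1/det)·[[d,-b],[-c,a]]
det = (-4)(-5) - (1)(5) = 20 - 5 = 15
Inverse = (1/15)·[[-5, -1], [-5, -4]]
= [[-1/3, -1/15], [-1/3, -4/15]]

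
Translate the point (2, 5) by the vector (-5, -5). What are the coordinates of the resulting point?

Translation by (-5, -5) (homogeneous matrix [[1, 0, -5], [0, 1, -5], [0, 0, 1]]):
x' = 2 + -5 = -3
y' = 5 + -5 = 0
Result: (-3, 0)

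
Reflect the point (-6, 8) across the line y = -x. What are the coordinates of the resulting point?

Reflection across line y = -x: (-6, 8) → (-8, 6)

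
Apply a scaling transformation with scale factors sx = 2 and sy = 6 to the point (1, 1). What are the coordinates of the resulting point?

Scaling matrix:
[[2, 0], [0, 6]]
Result: (1 × 2, 1 × 6) = (2, 6)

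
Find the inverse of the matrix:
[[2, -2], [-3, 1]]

For [[a,b],[c,d]], inverse = (1/det)·[[d,-b],[-c,a]]
det = (2)(1) - (-2)(-3) = 2 - 6 = -4
Inverse = (1/-4)·[[1, 2], [3, 2]]
= [[-1/4, -1/2], [-3/4, -1/2]]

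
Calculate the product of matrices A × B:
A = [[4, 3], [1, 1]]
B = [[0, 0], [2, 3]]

Matrix multiplication:
C[0][0] = 4×0 + 3×2 = 6
C[0][1] = 4×0 + 3×3 = 9
C[1][0] = 1×0 + 1×2 = 2
C[1][1] = 1×0 + 1×3 = 3
Result: [[6, 9], [2, 3]]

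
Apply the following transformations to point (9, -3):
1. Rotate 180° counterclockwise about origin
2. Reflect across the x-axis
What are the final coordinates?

Step 1: Rotate 180° → (-9, 3)
Step 2: Reflect across x-axis → (-9, -3)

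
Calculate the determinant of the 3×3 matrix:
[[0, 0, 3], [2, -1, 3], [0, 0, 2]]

Expansion along first row:
det = 0·det([[-1,3],[0,2]]) - 0·det([[2,3],[0,2]]) + 3·det([[2,-1],[0,0]])
    = 0·(-1·2 - 3·0) - 0·(2·2 - 3·0) + 3·(2·0 - -1·0)
    = 0·-2 - 0·4 + 3·0
    = 0 + 0 + 0 = 0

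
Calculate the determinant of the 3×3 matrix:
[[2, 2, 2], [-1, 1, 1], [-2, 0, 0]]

Expansion along first row:
det = 2·det([[1,1],[0,0]]) - 2·det([[-1,1],[-2,0]]) + 2·det([[-1,1],[-2,0]])
    = 2·(1·0 - 1·0) - 2·(-1·0 - 1·-2) + 2·(-1·0 - 1·-2)
    = 2·0 - 2·2 + 2·2
    = 0 + -4 + 4 = 0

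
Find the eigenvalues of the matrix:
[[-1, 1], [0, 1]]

Characteristic equation: det(A - λI) = 0
λ² - (trace)λ + (det) = 0
trace = -1 + 1 = 0, det = (-1)(1) - (1)(0) = -1
λ² - (0)λ + (-1) = 0
λ = (0 ± √((0)² - 4·(-1))) / 2 = (0 ± √4) / 2
Solving: λ = -1, 1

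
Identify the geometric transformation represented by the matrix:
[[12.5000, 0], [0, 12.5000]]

This matrix represents: uniform scaling by factor 12.5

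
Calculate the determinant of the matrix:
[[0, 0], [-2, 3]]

For a 2×2 matrix [[a, b], [c, d]], det = ad - bc
det = (0)(3) - (0)(-2) = 0 - 0 = 0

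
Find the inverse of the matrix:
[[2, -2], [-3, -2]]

For [[a,b],[c,d]], inverse = (1/det)·[[d,-b],[-c,a]]
det = (2)(-2) - (-2)(-3) = -4 - 6 = -10
Inverse = (1/-10)·[[-2, 2], [3, 2]]
= [[1/5, -1/5], [-3/10, -1/5]]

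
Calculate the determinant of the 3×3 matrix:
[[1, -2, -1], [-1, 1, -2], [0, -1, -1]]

Expansion along first row:
det = 1·det([[1,-2],[-1,-1]]) - -2·det([[-1,-2],[0,-1]]) + -1·det([[-1,1],[0,-1]])
    = 1·(1·-1 - -2·-1) - -2·(-1·-1 - -2·0) + -1·(-1·-1 - 1·0)
    = 1·-3 - -2·1 + -1·1
    = -3 + 2 + -1 = -2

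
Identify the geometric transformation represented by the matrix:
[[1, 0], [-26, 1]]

This matrix represents: vertical shear with factor -26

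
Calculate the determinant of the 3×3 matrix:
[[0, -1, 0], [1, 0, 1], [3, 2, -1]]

Expansion along first row:
det = 0·det([[0,1],[2,-1]]) - -1·det([[1,1],[3,-1]]) + 0·det([[1,0],[3,2]])
    = 0·(0·-1 - 1·2) - -1·(1·-1 - 1·3) + 0·(1·2 - 0·3)
    = 0·-2 - -1·-4 + 0·2
    = 0 + -4 + 0 = -4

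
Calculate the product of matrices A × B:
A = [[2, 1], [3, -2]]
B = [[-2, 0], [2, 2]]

Matrix multiplication:
C[0][0] = 2×-2 + 1×2 = -2
C[0][1] = 2×0 + 1×2 = 2
C[1][0] = 3×-2 + -2×2 = -10
C[1][1] = 3×0 + -2×2 = -4
Result: [[-2, 2], [-10, -4]]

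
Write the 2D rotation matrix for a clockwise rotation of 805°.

Rotation matrix formula: [[cos θ, -sin θ], [sin θ, cos θ]]
A clockwise rotation by 805° is equivalent to a counterclockwise rotation by -805°.
For θ = -805°:
cos(-805°) = 0.0872
sin(-805°) = -0.9962
Result: [[0.0872, 0.9962], [-0.9962, 0.0872]]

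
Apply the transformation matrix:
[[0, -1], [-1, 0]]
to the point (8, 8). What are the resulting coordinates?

Matrix multiplication:
[[0, -1], [-1, 0]] × [8, 8]ᵀ
= [(0)(8) + (-1)(8), (-1)(8) + (0)(8)]ᵀ
= [-8, -8]ᵀ
Result: (-8, -8)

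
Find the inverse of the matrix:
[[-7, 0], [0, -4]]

For [[a,b],[c,d]], inverse = (1/det)·[[d,-b],[-c,a]]
det = (-7)(-4) - (0)(0) = 28 - 0 = 28
Inverse = (1/28)·[[-4, 0], [0, -7]]
= [[-1/7, 0], [0, -1/4]]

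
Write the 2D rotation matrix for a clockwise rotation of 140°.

Rotation matrix formula: [[cos θ, -sin θ], [sin θ, cos θ]]
A clockwise rotation by 140° is equivalent to a counterclockwise rotation by -140°.
For θ = -140°:
cos(-140°) = -0.7660
sin(-140°) = -0.6428
Result: [[-0.7660, 0.6428], [-0.6428, -0.7660]]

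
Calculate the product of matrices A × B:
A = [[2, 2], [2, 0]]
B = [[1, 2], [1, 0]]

Matrix multiplication:
C[0][0] = 2×1 + 2×1 = 4
C[0][1] = 2×2 + 2×0 = 4
C[1][0] = 2×1 + 0×1 = 2
C[1][1] = 2×2 + 0×0 = 4
Result: [[4, 4], [2, 4]]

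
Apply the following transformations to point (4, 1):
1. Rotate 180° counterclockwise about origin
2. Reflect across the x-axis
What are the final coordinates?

Step 1: Rotate 180° → (-4, -1)
Step 2: Reflect across x-axis → (-4, 1)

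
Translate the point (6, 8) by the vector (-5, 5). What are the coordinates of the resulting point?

Translation by (-5, 5) (homogeneous matrix [[1, 0, -5], [0, 1, 5], [0, 0, 1]]):
x' = 6 + -5 = 1
y' = 8 + 5 = 13
Result: (1, 13)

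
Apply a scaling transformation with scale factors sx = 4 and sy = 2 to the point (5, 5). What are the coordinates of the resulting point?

Scaling matrix:
[[4, 0], [0, 2]]
Result: (5 × 4, 5 × 2) = (20, 10)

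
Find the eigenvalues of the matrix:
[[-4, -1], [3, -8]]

Characteristic equation: det(A - λI) = 0
λ² - (trace)λ + (det) = 0
trace = -4 + -8 = -12, det = (-4)(-8) - (-1)(3) = 35
λ² - (-12)λ + (35) = 0
λ = (-12 ± √((-12)² - 4·(35))) / 2 = (-12 ± √4) / 2
Solving: λ = -7, -5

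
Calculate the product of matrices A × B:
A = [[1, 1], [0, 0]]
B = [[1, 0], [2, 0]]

Matrix multiplication:
C[0][0] = 1×1 + 1×2 = 3
C[0][1] = 1×0 + 1×0 = 0
C[1][0] = 0×1 + 0×2 = 0
C[1][1] = 0×0 + 0×0 = 0
Result: [[3, 0], [0, 0]]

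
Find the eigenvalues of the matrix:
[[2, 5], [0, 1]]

Characteristic equation: det(A - λI) = 0
λ² - (trace)λ + (det) = 0
trace = 2 + 1 = 3, det = (2)(1) - (5)(0) = 2
λ² - (3)λ + (2) = 0
λ = (3 ± √((3)² - 4·(2))) / 2 = (3 ± √1) / 2
Solving: λ = 1, 2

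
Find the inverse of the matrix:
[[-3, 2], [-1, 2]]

For [[a,b],[c,d]], inverse = (1/det)·[[d,-b],[-c,a]]
det = (-3)(2) - (2)(-1) = -6 - -2 = -4
Inverse = (1/-4)·[[2, -2], [1, -3]]
= [[-1/2, 1/2], [-1/4, 3/4]]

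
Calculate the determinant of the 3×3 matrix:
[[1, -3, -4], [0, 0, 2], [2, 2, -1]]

Expansion along first row:
det = 1·det([[0,2],[2,-1]]) - -3·det([[0,2],[2,-1]]) + -4·det([[0,0],[2,2]])
    = 1·(0·-1 - 2·2) - -3·(0·-1 - 2·2) + -4·(0·2 - 0·2)
    = 1·-4 - -3·-4 + -4·0
    = -4 + -12 + 0 = -16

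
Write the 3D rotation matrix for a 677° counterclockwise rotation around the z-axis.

Rotation matrix for counterclockwise 677° around z-axis:
cos(677°) = 0.7314, sin(677°) = -0.6820
Result: [[0.7314, 0.6820, 0], [-0.6820, 0.7314, 0], [0, 0, 1]]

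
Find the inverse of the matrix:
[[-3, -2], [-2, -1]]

For [[a,b],[c,d]], inverse = (1/det)·[[d,-b],[-c,a]]
det = (-3)(-1) - (-2)(-2) = 3 - 4 = -1
Inverse = (1/-1)·[[-1, 2], [2, -3]]
= [[1, -2], [-2, 3]]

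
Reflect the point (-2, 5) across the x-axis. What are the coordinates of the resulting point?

Reflection across x-axis: (-2, 5) → (-2, -5)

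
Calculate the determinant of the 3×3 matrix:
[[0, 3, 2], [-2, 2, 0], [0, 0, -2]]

Expansion along first row:
det = 0·det([[2,0],[0,-2]]) - 3·det([[-2,0],[0,-2]]) + 2·det([[-2,2],[0,0]])
    = 0·(2·-2 - 0·0) - 3·(-2·-2 - 0·0) + 2·(-2·0 - 2·0)
    = 0·-4 - 3·4 + 2·0
    = 0 + -12 + 0 = -12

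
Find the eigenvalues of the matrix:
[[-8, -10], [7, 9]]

Characteristic equation: det(A - λI) = 0
λ² - (trace)λ + (det) = 0
trace = -8 + 9 = 1, det = (-8)(9) - (-10)(7) = -2
λ² - (1)λ + (-2) = 0
λ = (1 ± √((1)² - 4·(-2))) / 2 = (1 ± √9) / 2
Solving: λ = -1, 2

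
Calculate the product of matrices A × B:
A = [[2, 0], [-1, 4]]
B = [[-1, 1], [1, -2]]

Matrix multiplication:
C[0][0] = 2×-1 + 0×1 = -2
C[0][1] = 2×1 + 0×-2 = 2
C[1][0] = -1×-1 + 4×1 = 5
C[1][1] = -1×1 + 4×-2 = -9
Result: [[-2, 2], [5, -9]]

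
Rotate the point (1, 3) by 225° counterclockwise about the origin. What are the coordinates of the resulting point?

Rotation matrix for 225°: [[cos 225°, -sin 225°], [sin 225°, cos 225°]] ≈ [[-0.707107, 0.707107], [-0.707107, -0.707107]]
[[-0.707107, 0.707107], [-0.707107, -0.707107]] × [1, 3]ᵀ ≈ [1.4142, -2.8284]ᵀ
Result: (1.4142, -2.8284)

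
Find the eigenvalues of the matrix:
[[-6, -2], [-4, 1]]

Characteristic equation: det(A - λI) = 0
λ² - (trace)λ + (det) = 0
trace = -6 + 1 = -5, det = (-6)(1) - (-2)(-4) = -14
λ² - (-5)λ + (-14) = 0
λ = (-5 ± √((-5)² - 4·(-14))) / 2 = (-5 ± √81) / 2
Solving: λ = -7, 2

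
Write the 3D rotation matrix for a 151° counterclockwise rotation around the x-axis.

Rotation matrix for counterclockwise 151° around x-axis:
cos(151°) = -0.8746, sin(151°) = 0.4848
Result: [[1, 0, 0], [0, -0.8746, -0.4848], [0, 0.4848, -0.8746]]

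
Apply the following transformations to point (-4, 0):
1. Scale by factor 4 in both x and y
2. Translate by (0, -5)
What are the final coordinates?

Step 1: Scale (-4, 0) by 4 → (-16, 0)
Step 2: Translate by (0, -5) → (-16, -5)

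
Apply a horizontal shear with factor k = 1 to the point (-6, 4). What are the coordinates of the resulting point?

Shear matrix for horizontal shear with factor k = 1:
[[1, 1], [0, 1]]
Result: (-6, 4) → (-2, 4)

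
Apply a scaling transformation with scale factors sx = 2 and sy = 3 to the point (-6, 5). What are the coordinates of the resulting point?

Scaling matrix:
[[2, 0], [0, 3]]
Result: (-6 × 2, 5 × 3) = (-12, 15)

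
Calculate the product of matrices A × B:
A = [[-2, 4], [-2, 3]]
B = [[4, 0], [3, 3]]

Matrix multiplication:
C[0][0] = -2×4 + 4×3 = 4
C[0][1] = -2×0 + 4×3 = 12
C[1][0] = -2×4 + 3×3 = 1
C[1][1] = -2×0 + 3×3 = 9
Result: [[4, 12], [1, 9]]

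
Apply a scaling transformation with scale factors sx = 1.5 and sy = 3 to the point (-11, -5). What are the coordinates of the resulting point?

Scaling matrix:
[[1.50, 0], [0, 3]]
Result: (-11 × 1.5, -5 × 3) = (-16.5, -15)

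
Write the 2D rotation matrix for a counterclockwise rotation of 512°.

Rotation matrix formula: [[cos θ, -sin θ], [sin θ, cos θ]]
For θ = 512°:
cos(512°) = -0.8829
sin(512°) = 0.4695
Result: [[-0.8829, -0.4695], [0.4695, -0.8829]]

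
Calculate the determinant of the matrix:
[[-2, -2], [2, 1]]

For a 2×2 matrix [[a, b], [c, d]], det = ad - bc
det = (-2)(1) - (-2)(2) = -2 - -4 = 2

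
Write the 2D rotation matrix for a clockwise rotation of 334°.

Rotation matrix formula: [[cos θ, -sin θ], [sin θ, cos θ]]
A clockwise rotation by 334° is equivalent to a counterclockwise rotation by -334°.
For θ = -334°:
cos(-334°) = 0.8988
sin(-334°) = 0.4384
Result: [[0.8988, -0.4384], [0.4384, 0.8988]]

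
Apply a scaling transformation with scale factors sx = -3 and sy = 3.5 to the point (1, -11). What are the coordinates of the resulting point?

Scaling matrix:
[[-3, 0], [0, 3.50]]
Result: (1 × -3, -11 × 3.5) = (-3, -38.5)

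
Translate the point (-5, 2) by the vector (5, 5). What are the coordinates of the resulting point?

Translation by (5, 5) (homogeneous matrix [[1, 0, 5], [0, 1, 5], [0, 0, 1]]):
x' = -5 + 5 = 0
y' = 2 + 5 = 7
Result: (0, 7)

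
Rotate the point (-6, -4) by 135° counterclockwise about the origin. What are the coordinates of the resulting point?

Rotation matrix for 135°: [[cos 135°, -sin 135°], [sin 135°, cos 135°]] ≈ [[-0.707107, -0.707107], [0.707107, -0.707107]]
[[-0.707107, -0.707107], [0.707107, -0.707107]] × [-6, -4]ᵀ ≈ [7.0711, -1.4142]ᵀ
Result: (7.0711, -1.4142)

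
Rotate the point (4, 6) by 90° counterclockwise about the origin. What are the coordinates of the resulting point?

Rotation matrix for 90°: [[cos 90°, -sin 90°], [sin 90°, cos 90°]] = [[0, -1], [1, 0]]
[[0, -1], [1, 0]] × [4, 6]ᵀ = [-6, 4]ᵀ
Result: (-6, 4)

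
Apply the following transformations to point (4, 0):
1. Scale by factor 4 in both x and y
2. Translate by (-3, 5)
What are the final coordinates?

Step 1: Scale (4, 0) by 4 → (16, 0)
Step 2: Translate by (-3, 5) → (13, 5)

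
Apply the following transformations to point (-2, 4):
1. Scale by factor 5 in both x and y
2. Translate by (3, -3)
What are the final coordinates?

Step 1: Scale (-2, 4) by 5 → (-10, 20)
Step 2: Translate by (3, -3) → (-7, 17)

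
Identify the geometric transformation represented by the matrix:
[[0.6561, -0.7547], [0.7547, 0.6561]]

This matrix represents: rotation by 49° counterclockwise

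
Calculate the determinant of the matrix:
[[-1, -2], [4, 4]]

For a 2×2 matrix [[a, b], [c, d]], det = ad - bc
det = (-1)(4) - (-2)(4) = -4 - -8 = 4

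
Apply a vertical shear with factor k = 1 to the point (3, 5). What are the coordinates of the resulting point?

Shear matrix for vertical shear with factor k = 1:
[[1, 0], [1, 1]]
Result: (3, 5) → (3, 8)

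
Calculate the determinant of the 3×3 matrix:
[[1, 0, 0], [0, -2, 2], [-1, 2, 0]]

Expansion along first row:
det = 1·det([[-2,2],[2,0]]) - 0·det([[0,2],[-1,0]]) + 0·det([[0,-2],[-1,2]])
    = 1·(-2·0 - 2·2) - 0·(0·0 - 2·-1) + 0·(0·2 - -2·-1)
    = 1·-4 - 0·2 + 0·-2
    = -4 + 0 + 0 = -4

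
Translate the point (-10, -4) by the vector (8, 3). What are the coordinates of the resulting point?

Translation by (8, 3) (homogeneous matrix [[1, 0, 8], [0, 1, 3], [0, 0, 1]]):
x' = -10 + 8 = -2
y' = -4 + 3 = -1
Result: (-2, -1)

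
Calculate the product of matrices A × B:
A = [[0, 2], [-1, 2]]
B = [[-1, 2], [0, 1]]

Matrix multiplication:
C[0][0] = 0×-1 + 2×0 = 0
C[0][1] = 0×2 + 2×1 = 2
C[1][0] = -1×-1 + 2×0 = 1
C[1][1] = -1×2 + 2×1 = 0
Result: [[0, 2], [1, 0]]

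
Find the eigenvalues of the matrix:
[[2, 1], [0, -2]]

Characteristic equation: det(A - λI) = 0
λ² - (trace)λ + (det) = 0
trace = 2 + -2 = 0, det = (2)(-2) - (1)(0) = -4
λ² - (0)λ + (-4) = 0
λ = (0 ± √((0)² - 4·(-4))) / 2 = (0 ± √16) / 2
Solving: λ = -2, 2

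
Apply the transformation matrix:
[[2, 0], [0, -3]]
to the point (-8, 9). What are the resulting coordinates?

Matrix multiplication:
[[2, 0], [0, -3]] × [-8, 9]ᵀ
= [(2)(-8) + (0)(9), (0)(-8) + (-3)(9)]ᵀ
= [-16, -27]ᵀ
Result: (-16, -27)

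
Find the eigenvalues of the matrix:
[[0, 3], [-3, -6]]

Characteristic equation: det(A - λI) = 0
λ² - (trace)λ + (det) = 0
trace = 0 + -6 = -6, det = (0)(-6) - (3)(-3) = 9
λ² - (-6)λ + (9) = 0
λ = (-6 ± √((-6)² - 4·(9))) / 2 = (-6 ± √0) / 2
Solving: λ = -3, -3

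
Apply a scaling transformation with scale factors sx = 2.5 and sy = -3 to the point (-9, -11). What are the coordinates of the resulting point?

Scaling matrix:
[[2.50, 0], [0, -3]]
Result: (-9 × 2.5, -11 × -3) = (-22.5, 33)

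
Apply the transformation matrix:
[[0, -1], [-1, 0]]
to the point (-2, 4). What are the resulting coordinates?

Matrix multiplication:
[[0, -1], [-1, 0]] × [-2, 4]ᵀ
= [(0)(-2) + (-1)(4), (-1)(-2) + (0)(4)]ᵀ
= [-4, 2]ᵀ
Result: (-4, 2)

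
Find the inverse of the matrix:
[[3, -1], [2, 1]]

For [[a,b],[c,d]], inverse = (1/det)·[[d,-b],[-c,a]]
det = (3)(1) - (-1)(2) = 3 - -2 = 5
Inverse = (1/5)·[[1, 1], [-2, 3]]
= [[1/5, 1/5], [-2/5, 3/5]]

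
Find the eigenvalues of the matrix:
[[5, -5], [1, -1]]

Characteristic equation: det(A - λI) = 0
λ² - (trace)λ + (det) = 0
trace = 5 + -1 = 4, det = (5)(-1) - (-5)(1) = 0
λ² - (4)λ + (0) = 0
λ = (4 ± √((4)² - 4·(0))) / 2 = (4 ± √16) / 2
Solving: λ = 0, 4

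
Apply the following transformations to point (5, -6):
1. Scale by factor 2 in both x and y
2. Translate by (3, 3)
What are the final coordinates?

Step 1: Scale (5, -6) by 2 → (10, -12)
Step 2: Translate by (3, 3) → (13, -9)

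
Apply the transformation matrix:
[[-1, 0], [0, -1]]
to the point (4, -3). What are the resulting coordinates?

Matrix multiplication:
[[-1, 0], [0, -1]] × [4, -3]ᵀ
= [(-1)(4) + (0)(-3), (0)(4) + (-1)(-3)]ᵀ
= [-4, 3]ᵀ
Result: (-4, 3)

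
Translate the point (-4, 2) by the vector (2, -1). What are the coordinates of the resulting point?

Translation by (2, -1) (homogeneous matrix [[1, 0, 2], [0, 1, -1], [0, 0, 1]]):
x' = -4 + 2 = -2
y' = 2 + -1 = 1
Result: (-2, 1)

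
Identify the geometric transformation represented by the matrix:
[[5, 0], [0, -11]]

This matrix represents: non-uniform scaling by sx = 5, sy = -11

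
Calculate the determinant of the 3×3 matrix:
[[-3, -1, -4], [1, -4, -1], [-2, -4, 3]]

Expansion along first row:
det = -3·det([[-4,-1],[-4,3]]) - -1·det([[1,-1],[-2,3]]) + -4·det([[1,-4],[-2,-4]])
    = -3·(-4·3 - -1·-4) - -1·(1·3 - -1·-2) + -4·(1·-4 - -4·-2)
    = -3·-16 - -1·1 + -4·-12
    = 48 + 1 + 48 = 97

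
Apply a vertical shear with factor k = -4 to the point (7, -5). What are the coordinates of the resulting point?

Shear matrix for vertical shear with factor k = -4:
[[1, 0], [-4, 1]]
Result: (7, -5) → (7, -33)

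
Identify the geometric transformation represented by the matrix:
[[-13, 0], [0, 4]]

This matrix represents: non-uniform scaling by sx = -13, sy = 4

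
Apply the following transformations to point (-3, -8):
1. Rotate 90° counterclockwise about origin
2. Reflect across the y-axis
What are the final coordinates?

Step 1: Rotate 90° → (8, -3)
Step 2: Reflect across y-axis → (-8, -3)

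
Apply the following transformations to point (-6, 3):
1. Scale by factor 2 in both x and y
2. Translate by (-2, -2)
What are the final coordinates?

Step 1: Scale (-6, 3) by 2 → (-12, 6)
Step 2: Translate by (-2, -2) → (-14, 4)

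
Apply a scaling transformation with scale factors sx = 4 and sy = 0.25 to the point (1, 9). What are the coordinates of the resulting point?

Scaling matrix:
[[4, 0], [0, 0.25]]
Result: (1 × 4, 9 × 0.25) = (4, 2.25)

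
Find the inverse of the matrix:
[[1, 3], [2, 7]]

For [[a,b],[c,d]], inverse = (1/det)·[[d,-b],[-c,a]]
det = (1)(7) - (3)(2) = 7 - 6 = 1
Inverse = [[7, -3], [-2, 1]]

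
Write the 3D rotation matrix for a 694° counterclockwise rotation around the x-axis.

Rotation matrix for counterclockwise 694° around x-axis:
cos(694°) = 0.8988, sin(694°) = -0.4384
Result: [[1, 0, 0], [0, 0.8988, 0.4384], [0, -0.4384, 0.8988]]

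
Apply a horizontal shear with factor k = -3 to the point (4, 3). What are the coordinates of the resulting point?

Shear matrix for horizontal shear with factor k = -3:
[[1, -3], [0, 1]]
Result: (4, 3) → (-5, 3)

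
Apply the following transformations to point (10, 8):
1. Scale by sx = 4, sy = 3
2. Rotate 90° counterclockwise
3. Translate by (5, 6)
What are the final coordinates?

Step 1: Scale → (40, 24)
Step 2: Rotate 90° → (-24, 40)
Step 3: Translate → (-19, 46)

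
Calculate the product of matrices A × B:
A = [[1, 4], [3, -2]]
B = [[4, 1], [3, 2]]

Matrix multiplication:
C[0][0] = 1×4 + 4×3 = 16
C[0][1] = 1×1 + 4×2 = 9
C[1][0] = 3×4 + -2×3 = 6
C[1][1] = 3×1 + -2×2 = -1
Result: [[16, 9], [6, -1]]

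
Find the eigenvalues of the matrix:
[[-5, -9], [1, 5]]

Characteristic equation: det(A - λI) = 0
λ² - (trace)λ + (det) = 0
trace = -5 + 5 = 0, det = (-5)(5) - (-9)(1) = -16
λ² - (0)λ + (-16) = 0
λ = (0 ± √((0)² - 4·(-16))) / 2 = (0 ± √64) / 2
Solving: λ = -4, 4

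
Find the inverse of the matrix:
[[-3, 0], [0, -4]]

For [[a,b],[c,d]], inverse = (1/det)·[[d,-b],[-c,a]]
det = (-3)(-4) - (0)(0) = 12 - 0 = 12
Inverse = (1/12)·[[-4, 0], [0, -3]]
= [[-1/3, 0], [0, -1/4]]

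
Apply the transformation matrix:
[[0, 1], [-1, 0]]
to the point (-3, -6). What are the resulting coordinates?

Matrix multiplication:
[[0, 1], [-1, 0]] × [-3, -6]ᵀ
= [(0)(-3) + (1)(-6), (-1)(-3) + (0)(-6)]ᵀ
= [-6, 3]ᵀ
Result: (-6, 3)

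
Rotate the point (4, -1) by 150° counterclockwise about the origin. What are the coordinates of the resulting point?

Rotation matrix for 150°: [[cos 150°, -sin 150°], [sin 150°, cos 150°]] ≈ [[-0.866025, -0.500000], [0.500000, -0.866025]]
[[-0.866025, -0.500000], [0.500000, -0.866025]] × [4, -1]ᵀ ≈ [-2.9641, 2.8660]ᵀ
Result: (-2.9641, 2.8660)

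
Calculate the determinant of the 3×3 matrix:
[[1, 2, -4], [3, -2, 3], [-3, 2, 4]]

Expansion along first row:
det = 1·det([[-2,3],[2,4]]) - 2·det([[3,3],[-3,4]]) + -4·det([[3,-2],[-3,2]])
    = 1·(-2·4 - 3·2) - 2·(3·4 - 3·-3) + -4·(3·2 - -2·-3)
    = 1·-14 - 2·21 + -4·0
    = -14 + -42 + 0 = -56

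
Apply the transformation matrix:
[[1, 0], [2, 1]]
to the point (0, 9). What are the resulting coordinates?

Matrix multiplication:
[[1, 0], [2, 1]] × [0, 9]ᵀ
= [(1)(0) + (0)(9), (2)(0) + (1)(9)]ᵀ
= [0, 9]ᵀ
Result: (0, 9)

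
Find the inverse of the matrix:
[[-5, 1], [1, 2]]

For [[a,b],[c,d]], inverse = (1/det)·[[d,-b],[-c,a]]
det = (-5)(2) - (1)(1) = -10 - 1 = -11
Inverse = (1/-11)·[[2, -1], [-1, -5]]
= [[-2/11, 1/11], [1/11, 5/11]]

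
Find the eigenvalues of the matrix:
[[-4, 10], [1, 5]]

Characteristic equation: det(A - λI) = 0
λ² - (trace)λ + (det) = 0
trace = -4 + 5 = 1, det = (-4)(5) - (10)(1) = -30
λ² - (1)λ + (-30) = 0
λ = (1 ± √((1)² - 4·(-30))) / 2 = (1 ± √121) / 2
Solving: λ = -5, 6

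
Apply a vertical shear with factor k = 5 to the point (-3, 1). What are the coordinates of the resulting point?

Shear matrix for vertical shear with factor k = 5:
[[1, 0], [5, 1]]
Result: (-3, 1) → (-3, -14)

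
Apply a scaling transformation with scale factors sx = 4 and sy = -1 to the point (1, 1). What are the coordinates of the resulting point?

Scaling matrix:
[[4, 0], [0, -1]]
Result: (1 × 4, 1 × -1) = (4, -1)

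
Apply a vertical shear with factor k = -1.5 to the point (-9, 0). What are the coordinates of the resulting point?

Shear matrix for vertical shear with factor k = -1.5:
[[1, 0], [-1.50, 1]]
Result: (-9, 0) → (-9, 13.5)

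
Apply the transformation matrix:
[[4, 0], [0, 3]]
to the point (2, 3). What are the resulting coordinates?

Matrix multiplication:
[[4, 0], [0, 3]] × [2, 3]ᵀ
= [(4)(2) + (0)(3), (0)(2) + (3)(3)]ᵀ
= [8, 9]ᵀ
Result: (8, 9)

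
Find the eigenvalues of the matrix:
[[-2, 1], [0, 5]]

Characteristic equation: det(A - λI) = 0
λ² - (trace)λ + (det) = 0
trace = -2 + 5 = 3, det = (-2)(5) - (1)(0) = -10
λ² - (3)λ + (-10) = 0
λ = (3 ± √((3)² - 4·(-10))) / 2 = (3 ± √49) / 2
Solving: λ = -2, 5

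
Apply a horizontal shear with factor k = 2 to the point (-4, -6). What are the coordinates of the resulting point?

Shear matrix for horizontal shear with factor k = 2:
[[1, 2], [0, 1]]
Result: (-4, -6) → (-16, -6)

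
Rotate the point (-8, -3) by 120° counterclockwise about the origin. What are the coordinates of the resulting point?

Rotation matrix for 120°: [[cos 120°, -sin 120°], [sin 120°, cos 120°]] ≈ [[-0.500000, -0.866025], [0.866025, -0.500000]]
[[-0.500000, -0.866025], [0.866025, -0.500000]] × [-8, -3]ᵀ ≈ [6.5981, -5.4282]ᵀ
Result: (6.5981, -5.4282)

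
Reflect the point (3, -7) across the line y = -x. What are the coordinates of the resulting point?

Reflection across line y = -x: (3, -7) → (7, -3)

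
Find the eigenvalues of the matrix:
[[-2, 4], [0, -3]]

Characteristic equation: det(A - λI) = 0
λ² - (trace)λ + (det) = 0
trace = -2 + -3 = -5, det = (-2)(-3) - (4)(0) = 6
λ² - (-5)λ + (6) = 0
λ = (-5 ± √((-5)² - 4·(6))) / 2 = (-5 ± √1) / 2
Solving: λ = -3, -2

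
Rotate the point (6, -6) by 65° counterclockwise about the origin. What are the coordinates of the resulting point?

Rotation matrix for 65°: [[cos 65°, -sin 65°], [sin 65°, cos 65°]] ≈ [[0.422618, -0.906308], [0.906308, 0.422618]]
[[0.422618, -0.906308], [0.906308, 0.422618]] × [6, -6]ᵀ ≈ [7.9736, 2.9021]ᵀ
Result: (7.9736, 2.9021)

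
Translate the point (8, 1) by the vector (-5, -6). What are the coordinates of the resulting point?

Translation by (-5, -6) (homogeneous matrix [[1, 0, -5], [0, 1, -6], [0, 0, 1]]):
x' = 8 + -5 = 3
y' = 1 + -6 = -5
Result: (3, -5)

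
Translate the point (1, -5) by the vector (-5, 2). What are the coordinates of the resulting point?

Translation by (-5, 2) (homogeneous matrix [[1, 0, -5], [0, 1, 2], [0, 0, 1]]):
x' = 1 + -5 = -4
y' = -5 + 2 = -3
Result: (-4, -3)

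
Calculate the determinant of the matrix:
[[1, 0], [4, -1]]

For a 2×2 matrix [[a, b], [c, d]], det = ad - bc
det = (1)(-1) - (0)(4) = -1 - 0 = -1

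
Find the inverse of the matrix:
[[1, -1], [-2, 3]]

For [[a,b],[c,d]], inverse = (1/det)·[[d,-b],[-c,a]]
det = (1)(3) - (-1)(-2) = 3 - 2 = 1
Inverse = [[3, 1], [2, 1]]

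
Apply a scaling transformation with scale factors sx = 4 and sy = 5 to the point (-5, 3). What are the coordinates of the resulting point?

Scaling matrix:
[[4, 0], [0, 5]]
Result: (-5 × 4, 3 × 5) = (-20, 15)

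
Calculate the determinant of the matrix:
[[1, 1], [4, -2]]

For a 2×2 matrix [[a, b], [c, d]], det = ad - bc
det = (1)(-2) - (1)(4) = -2 - 4 = -6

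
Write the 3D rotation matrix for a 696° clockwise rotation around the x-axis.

Rotation matrix for clockwise 696° around x-axis:
A clockwise rotation by 696° is a counterclockwise rotation by -696°.
cos(-696°) = 0.9135, sin(-696°) = 0.4067
Result: [[1, 0, 0], [0, 0.9135, -0.4067], [0, 0.4067, 0.9135]]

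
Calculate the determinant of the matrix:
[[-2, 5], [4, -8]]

For a 2×2 matrix [[a, b], [c, d]], det = ad - bc
det = (-2)(-8) - (5)(4) = 16 - 20 = -4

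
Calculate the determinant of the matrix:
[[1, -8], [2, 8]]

For a 2×2 matrix [[a, b], [c, d]], det = ad - bc
det = (1)(8) - (-8)(2) = 8 - -16 = 24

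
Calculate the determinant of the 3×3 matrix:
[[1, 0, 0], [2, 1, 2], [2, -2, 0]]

Expansion along first row:
det = 1·det([[1,2],[-2,0]]) - 0·det([[2,2],[2,0]]) + 0·det([[2,1],[2,-2]])
    = 1·(1·0 - 2·-2) - 0·(2·0 - 2·2) + 0·(2·-2 - 1·2)
    = 1·4 - 0·-4 + 0·-6
    = 4 + 0 + 0 = 4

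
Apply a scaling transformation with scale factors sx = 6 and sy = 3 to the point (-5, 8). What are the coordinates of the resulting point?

Scaling matrix:
[[6, 0], [0, 3]]
Result: (-5 × 6, 8 × 3) = (-30, 24)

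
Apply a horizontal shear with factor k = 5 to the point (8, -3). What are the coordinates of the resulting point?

Shear matrix for horizontal shear with factor k = 5:
[[1, 5], [0, 1]]
Result: (8, -3) → (-7, -3)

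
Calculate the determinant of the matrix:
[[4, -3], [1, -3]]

For a 2×2 matrix [[a, b], [c, d]], det = ad - bc
det = (4)(-3) - (-3)(1) = -12 - -3 = -9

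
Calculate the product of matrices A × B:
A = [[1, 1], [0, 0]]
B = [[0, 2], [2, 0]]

Matrix multiplication:
C[0][0] = 1×0 + 1×2 = 2
C[0][1] = 1×2 + 1×0 = 2
C[1][0] = 0×0 + 0×2 = 0
C[1][1] = 0×2 + 0×0 = 0
Result: [[2, 2], [0, 0]]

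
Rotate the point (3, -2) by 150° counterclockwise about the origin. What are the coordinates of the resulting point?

Rotation matrix for 150°: [[cos 150°, -sin 150°], [sin 150°, cos 150°]] ≈ [[-0.866025, -0.500000], [0.500000, -0.866025]]
[[-0.866025, -0.500000], [0.500000, -0.866025]] × [3, -2]ᵀ ≈ [-1.5981, 3.2321]ᵀ
Result: (-1.5981, 3.2321)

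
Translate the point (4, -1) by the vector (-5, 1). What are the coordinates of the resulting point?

Translation by (-5, 1) (homogeneous matrix [[1, 0, -5], [0, 1, 1], [0, 0, 1]]):
x' = 4 + -5 = -1
y' = -1 + 1 = 0
Result: (-1, 0)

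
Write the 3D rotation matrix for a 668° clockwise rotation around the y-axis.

Rotation matrix for clockwise 668° around y-axis:
A clockwise rotation by 668° is a counterclockwise rotation by -668°.
cos(-668°) = 0.6157, sin(-668°) = 0.7880
Result: [[0.6157, 0, 0.7880], [0, 1, 0], [-0.7880, 0, 0.6157]]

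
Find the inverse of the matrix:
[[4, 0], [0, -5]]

For [[a,b],[c,d]], inverse = (1/det)·[[d,-b],[-c,a]]
det = (4)(-5) - (0)(0) = -20 - 0 = -20
Inverse = (1/-20)·[[-5, 0], [0, 4]]
= [[1/4, 0], [0, -1/5]]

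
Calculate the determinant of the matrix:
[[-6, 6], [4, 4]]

For a 2×2 matrix [[a, b], [c, d]], det = ad - bc
det = (-6)(4) - (6)(4) = -24 - 24 = -48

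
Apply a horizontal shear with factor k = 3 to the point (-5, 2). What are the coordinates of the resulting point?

Shear matrix for horizontal shear with factor k = 3:
[[1, 3], [0, 1]]
Result: (-5, 2) → (1, 2)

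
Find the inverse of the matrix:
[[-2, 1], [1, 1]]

For [[a,b],[c,d]], inverse = (1/det)·[[d,-b],[-c,a]]
det = (-2)(1) - (1)(1) = -2 - 1 = -3
Inverse = (1/-3)·[[1, -1], [-1, -2]]
= [[-1/3, 1/3], [1/3, 2/3]]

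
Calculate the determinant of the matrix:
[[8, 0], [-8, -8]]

For a 2×2 matrix [[a, b], [c, d]], det = ad - bc
det = (8)(-8) - (0)(-8) = -64 - 0 = -64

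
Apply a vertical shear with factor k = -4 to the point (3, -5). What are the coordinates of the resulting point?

Shear matrix for vertical shear with factor k = -4:
[[1, 0], [-4, 1]]
Result: (3, -5) → (3, -17)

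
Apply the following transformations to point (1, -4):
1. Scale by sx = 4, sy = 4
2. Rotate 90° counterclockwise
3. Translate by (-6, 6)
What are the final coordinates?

Step 1: Scale → (4, -16)
Step 2: Rotate 90° → (16, 4)
Step 3: Translate → (10, 10)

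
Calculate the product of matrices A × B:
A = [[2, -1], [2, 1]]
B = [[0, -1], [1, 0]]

Matrix multiplication:
C[0][0] = 2×0 + -1×1 = -1
C[0][1] = 2×-1 + -1×0 = -2
C[1][0] = 2×0 + 1×1 = 1
C[1][1] = 2×-1 + 1×0 = -2
Result: [[-1, -2], [1, -2]]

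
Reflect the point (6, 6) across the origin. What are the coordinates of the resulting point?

Reflection across origin: (6, 6) → (-6, -6)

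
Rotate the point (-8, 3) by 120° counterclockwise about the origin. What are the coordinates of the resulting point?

Rotation matrix for 120°: [[cos 120°, -sin 120°], [sin 120°, cos 120°]] ≈ [[-0.500000, -0.866025], [0.866025, -0.500000]]
[[-0.500000, -0.866025], [0.866025, -0.500000]] × [-8, 3]ᵀ ≈ [1.4019, -8.4282]ᵀ
Result: (1.4019, -8.4282)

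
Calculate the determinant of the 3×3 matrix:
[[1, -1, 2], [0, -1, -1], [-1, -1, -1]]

Expansion along first row:
det = 1·det([[-1,-1],[-1,-1]]) - -1·det([[0,-1],[-1,-1]]) + 2·det([[0,-1],[-1,-1]])
    = 1·(-1·-1 - -1·-1) - -1·(0·-1 - -1·-1) + 2·(0·-1 - -1·-1)
    = 1·0 - -1·-1 + 2·-1
    = 0 + -1 + -2 = -3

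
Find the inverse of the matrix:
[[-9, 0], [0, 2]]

For [[a,b],[c,d]], inverse = (1/det)·[[d,-b],[-c,a]]
det = (-9)(2) - (0)(0) = -18 - 0 = -18
Inverse = (1/-18)·[[2, 0], [0, -9]]
= [[-1/9, 0], [0, 1/2]]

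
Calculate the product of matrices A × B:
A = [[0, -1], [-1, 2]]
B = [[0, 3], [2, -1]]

Matrix multiplication:
C[0][0] = 0×0 + -1×2 = -2
C[0][1] = 0×3 + -1×-1 = 1
C[1][0] = -1×0 + 2×2 = 4
C[1][1] = -1×3 + 2×-1 = -5
Result: [[-2, 1], [4, -5]]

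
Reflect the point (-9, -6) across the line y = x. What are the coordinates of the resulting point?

Reflection across line y = x: (-9, -6) → (-6, -9)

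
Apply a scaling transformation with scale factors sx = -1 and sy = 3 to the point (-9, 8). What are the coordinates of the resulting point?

Scaling matrix:
[[-1, 0], [0, 3]]
Result: (-9 × -1, 8 × 3) = (9, 24)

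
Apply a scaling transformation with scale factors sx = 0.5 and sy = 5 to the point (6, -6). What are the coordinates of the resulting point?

Scaling matrix:
[[0.50, 0], [0, 5]]
Result: (6 × 0.5, -6 × 5) = (3, -30)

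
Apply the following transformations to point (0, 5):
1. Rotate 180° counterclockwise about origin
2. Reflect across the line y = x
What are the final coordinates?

Step 1: Rotate 180° → (0, -5)
Step 2: Reflect across line y = x → (-5, 0)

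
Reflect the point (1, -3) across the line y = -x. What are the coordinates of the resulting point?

Reflection across line y = -x: (1, -3) → (3, -1)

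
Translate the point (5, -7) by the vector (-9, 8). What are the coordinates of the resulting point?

Translation by (-9, 8) (homogeneous matrix [[1, 0, -9], [0, 1, 8], [0, 0, 1]]):
x' = 5 + -9 = -4
y' = -7 + 8 = 1
Result: (-4, 1)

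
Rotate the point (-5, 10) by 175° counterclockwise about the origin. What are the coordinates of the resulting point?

Rotation matrix for 175°: [[cos 175°, -sin 175°], [sin 175°, cos 175°]] ≈ [[-0.996195, -0.087156], [0.087156, -0.996195]]
[[-0.996195, -0.087156], [0.087156, -0.996195]] × [-5, 10]ᵀ ≈ [4.1094, -10.3977]ᵀ
Result: (4.1094, -10.3977)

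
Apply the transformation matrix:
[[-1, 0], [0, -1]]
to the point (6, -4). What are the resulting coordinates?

Matrix multiplication:
[[-1, 0], [0, -1]] × [6, -4]ᵀ
= [(-1)(6) + (0)(-4), (0)(6) + (-1)(-4)]ᵀ
= [-6, 4]ᵀ
Result: (-6, 4)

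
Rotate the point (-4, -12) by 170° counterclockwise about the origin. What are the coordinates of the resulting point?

Rotation matrix for 170°: [[cos 170°, -sin 170°], [sin 170°, cos 170°]] ≈ [[-0.984808, -0.173648], [0.173648, -0.984808]]
[[-0.984808, -0.173648], [0.173648, -0.984808]] × [-4, -12]ᵀ ≈ [6.0230, 11.1231]ᵀ
Result: (6.0230, 11.1231)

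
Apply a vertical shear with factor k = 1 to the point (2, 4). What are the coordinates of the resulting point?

Shear matrix for vertical shear with factor k = 1:
[[1, 0], [1, 1]]
Result: (2, 4) → (2, 6)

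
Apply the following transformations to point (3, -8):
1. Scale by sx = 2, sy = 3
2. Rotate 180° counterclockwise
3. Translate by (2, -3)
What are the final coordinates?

Step 1: Scale → (6, -24)
Step 2: Rotate 180° → (-6, 24)
Step 3: Translate → (-4, 21)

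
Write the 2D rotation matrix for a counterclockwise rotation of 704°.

Rotation matrix formula: [[cos θ, -sin θ], [sin θ, cos θ]]
For θ = 704°:
cos(704°) = 0.9613
sin(704°) = -0.2756
Result: [[0.9613, 0.2756], [-0.2756, 0.9613]]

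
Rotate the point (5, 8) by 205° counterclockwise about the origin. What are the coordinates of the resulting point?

Rotation matrix for 205°: [[cos 205°, -sin 205°], [sin 205°, cos 205°]] ≈ [[-0.906308, 0.422618], [-0.422618, -0.906308]]
[[-0.906308, 0.422618], [-0.422618, -0.906308]] × [5, 8]ᵀ ≈ [-1.1506, -9.3636]ᵀ
Result: (-1.1506, -9.3636)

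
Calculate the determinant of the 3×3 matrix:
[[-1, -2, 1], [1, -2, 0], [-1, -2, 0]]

Expansion along first row:
det = -1·det([[-2,0],[-2,0]]) - -2·det([[1,0],[-1,0]]) + 1·det([[1,-2],[-1,-2]])
    = -1·(-2·0 - 0·-2) - -2·(1·0 - 0·-1) + 1·(1·-2 - -2·-1)
    = -1·0 - -2·0 + 1·-4
    = 0 + 0 + -4 = -4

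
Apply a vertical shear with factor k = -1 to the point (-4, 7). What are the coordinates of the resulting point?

Shear matrix for vertical shear with factor k = -1:
[[1, 0], [-1, 1]]
Result: (-4, 7) → (-4, 11)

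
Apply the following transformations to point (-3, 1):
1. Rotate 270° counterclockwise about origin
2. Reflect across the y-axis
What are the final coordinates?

Step 1: Rotate 270° → (1, 3)
Step 2: Reflect across y-axis → (-1, 3)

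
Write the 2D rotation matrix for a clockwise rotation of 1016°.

Rotation matrix formula: [[cos θ, -sin θ], [sin θ, cos θ]]
A clockwise rotation by 1016° is equivalent to a counterclockwise rotation by -1016°.
For θ = -1016°:
cos(-1016°) = 0.4384
sin(-1016°) = 0.8988
Result: [[0.4384, -0.8988], [0.8988, 0.4384]]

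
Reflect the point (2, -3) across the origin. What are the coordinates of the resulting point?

Reflection across origin: (2, -3) → (-2, 3)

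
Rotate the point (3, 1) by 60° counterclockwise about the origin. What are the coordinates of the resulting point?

Rotation matrix for 60°: [[cos 60°, -sin 60°], [sin 60°, cos 60°]] ≈ [[0.500000, -0.866025], [0.866025, 0.500000]]
[[0.500000, -0.866025], [0.866025, 0.500000]] × [3, 1]ᵀ ≈ [0.6340, 3.0981]ᵀ
Result: (0.6340, 3.0981)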